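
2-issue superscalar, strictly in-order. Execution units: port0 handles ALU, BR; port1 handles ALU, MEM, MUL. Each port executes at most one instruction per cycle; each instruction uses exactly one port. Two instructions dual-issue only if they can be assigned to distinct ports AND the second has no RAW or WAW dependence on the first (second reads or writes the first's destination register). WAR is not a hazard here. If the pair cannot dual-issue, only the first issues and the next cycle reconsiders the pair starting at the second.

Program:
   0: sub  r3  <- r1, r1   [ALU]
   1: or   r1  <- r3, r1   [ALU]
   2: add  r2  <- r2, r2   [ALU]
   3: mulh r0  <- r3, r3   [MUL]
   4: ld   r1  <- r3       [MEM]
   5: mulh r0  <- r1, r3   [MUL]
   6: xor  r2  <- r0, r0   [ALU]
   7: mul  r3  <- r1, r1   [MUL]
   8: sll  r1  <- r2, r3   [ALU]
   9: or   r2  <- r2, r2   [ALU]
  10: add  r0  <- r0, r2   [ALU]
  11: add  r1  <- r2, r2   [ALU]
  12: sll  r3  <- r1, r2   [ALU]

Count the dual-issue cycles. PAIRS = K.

  cy0 -> i0 (sub.ALU) RAW r3
  cy1 -> i1,i2 (or.ALU/add.ALU) pair
  cy2 -> i3 (mulh.MUL) no-port MUL/MEM
  cy3 -> i4 (ld.MEM) no-port MEM/MUL
  cy4 -> i5 (mulh.MUL) RAW r0
  cy5 -> i6,i7 (xor.ALU/mul.MUL) pair
  cy6 -> i8,i9 (sll.ALU/or.ALU) pair
  cy7 -> i10,i11 (add.ALU/add.ALU) pair
  cy8 -> i12 (sll.ALU) tail

PAIRS = 4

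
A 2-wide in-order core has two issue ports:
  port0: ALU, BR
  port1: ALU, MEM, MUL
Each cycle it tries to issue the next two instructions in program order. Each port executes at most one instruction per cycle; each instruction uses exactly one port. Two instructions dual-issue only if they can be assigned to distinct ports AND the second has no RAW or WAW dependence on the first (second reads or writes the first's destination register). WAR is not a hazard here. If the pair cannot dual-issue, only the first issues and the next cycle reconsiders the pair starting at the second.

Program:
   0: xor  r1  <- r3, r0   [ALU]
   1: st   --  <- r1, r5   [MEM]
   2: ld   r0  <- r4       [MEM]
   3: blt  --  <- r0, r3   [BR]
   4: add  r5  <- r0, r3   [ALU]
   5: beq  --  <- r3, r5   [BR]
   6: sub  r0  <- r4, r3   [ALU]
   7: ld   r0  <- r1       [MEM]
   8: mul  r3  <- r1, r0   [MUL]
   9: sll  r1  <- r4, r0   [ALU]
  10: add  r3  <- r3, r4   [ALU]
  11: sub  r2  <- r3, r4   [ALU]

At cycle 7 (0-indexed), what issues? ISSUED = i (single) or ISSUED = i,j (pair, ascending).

ISSUED = 10

[0] i0  xor  -- RAW r1
[1] i1  st  -- no-port MEM/MEM
[2] i2  ld  -- RAW r0
[3] i3+i4  blt+add  -- pair
[4] i5+i6  beq+sub  -- pair
[5] i7  ld  -- no-port MEM/MUL
[6] i8+i9  mul+sll  -- pair
[7] i10  add  -- RAW r3
[8] i11  sub  -- tail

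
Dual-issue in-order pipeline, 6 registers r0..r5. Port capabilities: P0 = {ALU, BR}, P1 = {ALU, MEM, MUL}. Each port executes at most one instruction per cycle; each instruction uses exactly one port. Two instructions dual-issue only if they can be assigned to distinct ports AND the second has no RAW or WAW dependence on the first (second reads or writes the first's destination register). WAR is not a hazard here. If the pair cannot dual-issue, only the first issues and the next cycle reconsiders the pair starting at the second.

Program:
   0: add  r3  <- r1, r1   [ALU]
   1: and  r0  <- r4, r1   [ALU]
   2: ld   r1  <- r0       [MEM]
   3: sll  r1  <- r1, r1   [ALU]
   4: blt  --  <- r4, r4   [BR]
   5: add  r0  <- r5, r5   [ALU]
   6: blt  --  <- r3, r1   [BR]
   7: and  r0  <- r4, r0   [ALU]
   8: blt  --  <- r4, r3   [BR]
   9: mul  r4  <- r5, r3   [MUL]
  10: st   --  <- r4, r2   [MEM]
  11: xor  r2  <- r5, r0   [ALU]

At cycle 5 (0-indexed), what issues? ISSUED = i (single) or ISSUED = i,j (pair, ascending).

#0 head=0: add and i0/i1 2-wide
#1 head=2: ld i2 RAW+WAW r1
#2 head=3: sll blt i3/i4 2-wide
#3 head=5: add blt i5/i6 2-wide
#4 head=7: and blt i7/i8 2-wide
#5 head=9: mul i9 no-port MUL/MEM
#6 head=10: st xor i10/i11 2-wide

ISSUED = 9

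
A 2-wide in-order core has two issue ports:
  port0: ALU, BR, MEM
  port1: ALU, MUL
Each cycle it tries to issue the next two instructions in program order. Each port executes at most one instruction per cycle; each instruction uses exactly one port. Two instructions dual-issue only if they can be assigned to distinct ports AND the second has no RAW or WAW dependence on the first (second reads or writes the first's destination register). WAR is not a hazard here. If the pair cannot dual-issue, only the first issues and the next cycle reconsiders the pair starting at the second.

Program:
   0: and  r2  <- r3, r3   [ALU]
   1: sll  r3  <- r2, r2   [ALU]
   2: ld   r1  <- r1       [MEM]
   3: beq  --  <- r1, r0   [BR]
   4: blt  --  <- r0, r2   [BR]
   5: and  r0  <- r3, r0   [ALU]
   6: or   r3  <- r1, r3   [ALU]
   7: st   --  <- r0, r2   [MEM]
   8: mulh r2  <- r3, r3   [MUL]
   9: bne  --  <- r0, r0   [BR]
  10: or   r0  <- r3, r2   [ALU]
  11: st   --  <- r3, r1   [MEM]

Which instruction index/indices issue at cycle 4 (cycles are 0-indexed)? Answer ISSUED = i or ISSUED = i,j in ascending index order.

ISSUED = 6,7

0. and @i0  | RAW r2
1. sll/ld @i1+i2  | pair
2. beq @i3  | no-port BR/BR
3. blt/and @i4+i5  | pair
4. or/st @i6+i7  | pair
5. mulh/bne @i8+i9  | pair
6. or/st @i10+i11  | pair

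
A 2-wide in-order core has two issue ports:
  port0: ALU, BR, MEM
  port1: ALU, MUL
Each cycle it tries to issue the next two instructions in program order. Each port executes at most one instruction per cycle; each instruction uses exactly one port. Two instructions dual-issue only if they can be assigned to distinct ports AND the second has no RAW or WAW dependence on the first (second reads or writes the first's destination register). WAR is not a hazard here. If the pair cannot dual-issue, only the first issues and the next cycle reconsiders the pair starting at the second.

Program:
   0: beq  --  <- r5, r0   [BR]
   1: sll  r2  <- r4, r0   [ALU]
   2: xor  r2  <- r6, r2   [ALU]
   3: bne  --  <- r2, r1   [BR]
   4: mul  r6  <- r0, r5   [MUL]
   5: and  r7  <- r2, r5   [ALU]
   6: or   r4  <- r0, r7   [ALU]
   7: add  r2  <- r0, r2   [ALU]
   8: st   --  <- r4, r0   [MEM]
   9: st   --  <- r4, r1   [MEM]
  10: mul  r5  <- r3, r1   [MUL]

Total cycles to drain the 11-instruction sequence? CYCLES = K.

[0] i0/i1  beq.BR/sll.ALU  -- pair
[1] i2  xor.ALU  -- RAW r2
[2] i3/i4  bne.BR/mul.MUL  -- pair
[3] i5  and.ALU  -- RAW r7
[4] i6/i7  or.ALU/add.ALU  -- pair
[5] i8  st.MEM  -- no-port MEM/MEM
[6] i9/i10  st.MEM/mul.MUL  -- pair

CYCLES = 7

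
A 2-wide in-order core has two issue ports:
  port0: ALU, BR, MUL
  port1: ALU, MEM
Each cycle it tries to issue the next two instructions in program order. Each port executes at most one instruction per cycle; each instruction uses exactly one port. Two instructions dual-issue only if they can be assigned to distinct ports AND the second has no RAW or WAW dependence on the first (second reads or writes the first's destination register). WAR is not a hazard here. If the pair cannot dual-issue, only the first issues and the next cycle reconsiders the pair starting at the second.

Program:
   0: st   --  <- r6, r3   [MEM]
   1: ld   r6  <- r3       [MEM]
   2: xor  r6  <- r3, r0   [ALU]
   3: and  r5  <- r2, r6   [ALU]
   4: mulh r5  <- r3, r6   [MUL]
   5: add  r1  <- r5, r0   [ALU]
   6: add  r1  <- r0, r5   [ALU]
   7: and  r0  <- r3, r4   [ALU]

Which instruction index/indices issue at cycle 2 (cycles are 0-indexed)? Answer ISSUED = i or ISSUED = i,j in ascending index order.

ISSUED = 2

  cy0 -> i0 (st) no-port MEM/MEM
  cy1 -> i1 (ld) WAW r6
  cy2 -> i2 (xor) RAW r6
  cy3 -> i3 (and) WAW r5
  cy4 -> i4 (mulh) RAW r5
  cy5 -> i5 (add) WAW r1
  cy6 -> i6&i7 (add;and) dual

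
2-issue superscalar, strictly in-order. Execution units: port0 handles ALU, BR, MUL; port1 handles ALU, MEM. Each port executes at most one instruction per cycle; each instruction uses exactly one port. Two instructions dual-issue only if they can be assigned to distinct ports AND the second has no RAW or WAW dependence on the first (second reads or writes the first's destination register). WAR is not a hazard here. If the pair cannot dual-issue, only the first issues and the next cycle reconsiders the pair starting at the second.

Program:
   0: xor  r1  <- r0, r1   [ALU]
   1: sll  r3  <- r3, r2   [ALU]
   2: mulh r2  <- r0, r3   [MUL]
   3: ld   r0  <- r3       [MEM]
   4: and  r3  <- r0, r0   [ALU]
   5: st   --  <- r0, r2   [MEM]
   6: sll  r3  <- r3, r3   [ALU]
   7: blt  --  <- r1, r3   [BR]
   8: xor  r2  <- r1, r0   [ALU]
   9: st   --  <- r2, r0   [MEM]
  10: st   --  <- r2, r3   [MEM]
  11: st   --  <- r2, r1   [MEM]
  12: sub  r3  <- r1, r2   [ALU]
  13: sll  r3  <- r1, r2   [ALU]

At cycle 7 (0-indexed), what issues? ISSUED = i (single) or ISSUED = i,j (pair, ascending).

ISSUED = 11,12

t=0 i0/i1:xor/sll ; pair
t=1 i2/i3:mulh/ld ; pair
t=2 i4/i5:and/st ; pair
t=3 i6:sll ; RAW r3
t=4 i7/i8:blt/xor ; pair
t=5 i9:st ; no-port MEM/MEM
t=6 i10:st ; no-port MEM/MEM
t=7 i11/i12:st/sub ; pair
t=8 i13:sll ; tail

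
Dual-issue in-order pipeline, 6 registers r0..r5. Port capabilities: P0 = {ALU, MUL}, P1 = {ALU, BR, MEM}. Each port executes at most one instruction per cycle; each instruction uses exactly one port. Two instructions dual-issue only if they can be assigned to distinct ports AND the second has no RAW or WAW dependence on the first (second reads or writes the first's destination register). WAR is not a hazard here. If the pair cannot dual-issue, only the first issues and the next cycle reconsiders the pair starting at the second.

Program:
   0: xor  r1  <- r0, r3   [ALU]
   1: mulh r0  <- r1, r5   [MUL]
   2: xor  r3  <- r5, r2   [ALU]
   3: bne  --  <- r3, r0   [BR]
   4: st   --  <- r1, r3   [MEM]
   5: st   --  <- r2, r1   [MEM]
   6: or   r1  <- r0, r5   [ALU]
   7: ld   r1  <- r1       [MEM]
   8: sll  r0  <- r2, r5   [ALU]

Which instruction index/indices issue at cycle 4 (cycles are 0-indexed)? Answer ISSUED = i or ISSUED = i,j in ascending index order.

[0] i0  xor  -- RAW r1
[1] i1&i2  mulh/xor  -- dual
[2] i3  bne  -- no-port BR/MEM
[3] i4  st  -- no-port MEM/MEM
[4] i5&i6  st/or  -- dual
[5] i7&i8  ld/sll  -- dual

ISSUED = 5,6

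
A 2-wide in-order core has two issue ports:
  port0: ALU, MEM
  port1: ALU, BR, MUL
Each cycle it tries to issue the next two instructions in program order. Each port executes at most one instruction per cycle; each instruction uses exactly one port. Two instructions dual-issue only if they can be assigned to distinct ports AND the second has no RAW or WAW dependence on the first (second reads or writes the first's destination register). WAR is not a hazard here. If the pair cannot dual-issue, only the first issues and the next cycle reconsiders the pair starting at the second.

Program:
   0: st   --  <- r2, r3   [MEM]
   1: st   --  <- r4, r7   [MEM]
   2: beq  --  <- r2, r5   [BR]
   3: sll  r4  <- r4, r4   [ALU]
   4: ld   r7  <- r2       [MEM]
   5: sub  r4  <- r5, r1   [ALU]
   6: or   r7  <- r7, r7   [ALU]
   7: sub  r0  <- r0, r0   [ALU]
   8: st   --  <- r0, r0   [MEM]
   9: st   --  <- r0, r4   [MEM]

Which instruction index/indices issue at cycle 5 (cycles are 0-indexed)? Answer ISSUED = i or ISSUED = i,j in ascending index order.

ISSUED = 8

  cy0 -> i0 (st) no-port MEM/MEM
  cy1 -> i1,i2 (st/beq) 2-wide
  cy2 -> i3,i4 (sll/ld) 2-wide
  cy3 -> i5,i6 (sub/or) 2-wide
  cy4 -> i7 (sub) RAW r0
  cy5 -> i8 (st) no-port MEM/MEM
  cy6 -> i9 (st) tail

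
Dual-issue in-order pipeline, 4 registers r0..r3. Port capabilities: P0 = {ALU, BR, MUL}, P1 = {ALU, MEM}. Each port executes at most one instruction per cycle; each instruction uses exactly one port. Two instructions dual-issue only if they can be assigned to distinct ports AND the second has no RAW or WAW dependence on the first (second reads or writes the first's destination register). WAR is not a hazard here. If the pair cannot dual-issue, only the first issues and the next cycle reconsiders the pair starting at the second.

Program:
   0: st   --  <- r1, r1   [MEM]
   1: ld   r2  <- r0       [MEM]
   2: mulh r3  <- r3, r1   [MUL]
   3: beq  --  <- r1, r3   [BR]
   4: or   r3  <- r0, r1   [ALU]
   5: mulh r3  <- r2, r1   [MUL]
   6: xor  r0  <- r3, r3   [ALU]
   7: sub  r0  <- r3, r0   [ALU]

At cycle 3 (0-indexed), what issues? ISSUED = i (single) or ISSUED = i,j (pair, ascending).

ISSUED = 5

c0: i0 st  no-port MEM/MEM
c1: i1,i2 ld/mulh  pair
c2: i3,i4 beq/or  pair
c3: i5 mulh  RAW r3
c4: i6 xor  RAW+WAW r0
c5: i7 sub  tail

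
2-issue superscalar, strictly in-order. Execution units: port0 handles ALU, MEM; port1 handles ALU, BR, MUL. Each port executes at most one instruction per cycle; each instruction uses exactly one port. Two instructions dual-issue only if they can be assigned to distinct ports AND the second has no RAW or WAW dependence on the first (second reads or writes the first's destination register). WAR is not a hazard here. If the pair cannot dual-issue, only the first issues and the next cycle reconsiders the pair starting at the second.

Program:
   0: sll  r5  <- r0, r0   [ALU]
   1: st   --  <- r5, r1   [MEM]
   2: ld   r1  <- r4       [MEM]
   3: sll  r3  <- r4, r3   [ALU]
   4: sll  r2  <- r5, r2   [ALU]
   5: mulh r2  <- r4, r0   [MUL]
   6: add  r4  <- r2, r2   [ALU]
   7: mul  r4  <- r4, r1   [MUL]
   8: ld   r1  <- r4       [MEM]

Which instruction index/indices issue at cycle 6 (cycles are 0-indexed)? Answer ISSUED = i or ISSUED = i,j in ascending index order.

0. sll @i0  | RAW r5
1. st @i1  | no-port MEM/MEM
2. ld+sll @i2&i3  | 2-wide
3. sll @i4  | WAW r2
4. mulh @i5  | RAW r2
5. add @i6  | RAW+WAW r4
6. mul @i7  | RAW r4
7. ld @i8  | tail

ISSUED = 7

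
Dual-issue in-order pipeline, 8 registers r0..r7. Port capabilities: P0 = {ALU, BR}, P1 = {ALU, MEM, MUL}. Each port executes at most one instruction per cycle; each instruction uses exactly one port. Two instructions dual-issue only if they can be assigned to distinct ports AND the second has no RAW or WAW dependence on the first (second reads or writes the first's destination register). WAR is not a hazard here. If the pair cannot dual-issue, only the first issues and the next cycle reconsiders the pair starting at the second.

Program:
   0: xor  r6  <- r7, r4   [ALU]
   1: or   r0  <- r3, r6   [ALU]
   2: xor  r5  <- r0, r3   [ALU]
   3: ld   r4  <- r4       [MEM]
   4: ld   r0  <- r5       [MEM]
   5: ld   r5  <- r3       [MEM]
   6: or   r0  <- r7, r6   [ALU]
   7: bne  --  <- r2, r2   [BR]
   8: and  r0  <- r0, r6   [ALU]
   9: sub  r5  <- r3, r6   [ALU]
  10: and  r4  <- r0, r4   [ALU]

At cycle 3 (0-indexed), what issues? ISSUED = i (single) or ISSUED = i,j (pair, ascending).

ISSUED = 4

c0: i0 xor.ALU  RAW r6
c1: i1 or.ALU  RAW r0
c2: i2&i3 xor.ALU;ld.MEM  2-wide
c3: i4 ld.MEM  no-port MEM/MEM
c4: i5&i6 ld.MEM;or.ALU  2-wide
c5: i7&i8 bne.BR;and.ALU  2-wide
c6: i9&i10 sub.ALU;and.ALU  2-wide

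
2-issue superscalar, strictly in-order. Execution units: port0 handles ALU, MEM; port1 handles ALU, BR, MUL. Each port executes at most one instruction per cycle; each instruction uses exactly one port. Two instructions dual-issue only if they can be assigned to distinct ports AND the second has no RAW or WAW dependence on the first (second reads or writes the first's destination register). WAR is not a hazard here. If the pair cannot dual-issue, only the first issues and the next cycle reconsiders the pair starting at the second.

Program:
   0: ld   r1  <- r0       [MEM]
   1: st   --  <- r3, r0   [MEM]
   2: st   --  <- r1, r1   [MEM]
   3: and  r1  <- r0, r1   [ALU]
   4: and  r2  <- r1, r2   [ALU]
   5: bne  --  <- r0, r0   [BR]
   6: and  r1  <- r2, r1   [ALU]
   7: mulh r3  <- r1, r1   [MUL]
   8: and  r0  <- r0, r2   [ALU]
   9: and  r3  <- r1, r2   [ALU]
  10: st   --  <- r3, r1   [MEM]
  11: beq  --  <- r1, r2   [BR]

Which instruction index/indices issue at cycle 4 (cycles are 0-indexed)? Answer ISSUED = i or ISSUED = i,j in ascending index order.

ISSUED = 6

#0 head=0: ld i0 no-port MEM/MEM
#1 head=1: st i1 no-port MEM/MEM
#2 head=2: st and i2&i3 2-wide
#3 head=4: and bne i4&i5 2-wide
#4 head=6: and i6 RAW r1
#5 head=7: mulh and i7&i8 2-wide
#6 head=9: and i9 RAW r3
#7 head=10: st beq i10&i11 2-wide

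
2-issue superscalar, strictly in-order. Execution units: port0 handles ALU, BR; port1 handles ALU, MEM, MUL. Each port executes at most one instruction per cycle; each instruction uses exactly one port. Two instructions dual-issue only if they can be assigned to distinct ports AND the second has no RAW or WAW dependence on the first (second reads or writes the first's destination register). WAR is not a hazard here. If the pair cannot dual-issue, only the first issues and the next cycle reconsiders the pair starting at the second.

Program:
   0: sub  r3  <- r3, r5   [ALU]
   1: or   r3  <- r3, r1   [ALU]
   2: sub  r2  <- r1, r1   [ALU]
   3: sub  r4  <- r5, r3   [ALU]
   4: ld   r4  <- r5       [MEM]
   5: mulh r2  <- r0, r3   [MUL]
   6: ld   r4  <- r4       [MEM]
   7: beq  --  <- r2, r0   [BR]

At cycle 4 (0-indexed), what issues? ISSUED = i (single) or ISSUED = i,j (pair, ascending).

[0] i0  sub.ALU  -- RAW+WAW r3
[1] i1/i2  or.ALU/sub.ALU  -- dual
[2] i3  sub.ALU  -- WAW r4
[3] i4  ld.MEM  -- no-port MEM/MUL
[4] i5  mulh.MUL  -- no-port MUL/MEM
[5] i6/i7  ld.MEM/beq.BR  -- dual

ISSUED = 5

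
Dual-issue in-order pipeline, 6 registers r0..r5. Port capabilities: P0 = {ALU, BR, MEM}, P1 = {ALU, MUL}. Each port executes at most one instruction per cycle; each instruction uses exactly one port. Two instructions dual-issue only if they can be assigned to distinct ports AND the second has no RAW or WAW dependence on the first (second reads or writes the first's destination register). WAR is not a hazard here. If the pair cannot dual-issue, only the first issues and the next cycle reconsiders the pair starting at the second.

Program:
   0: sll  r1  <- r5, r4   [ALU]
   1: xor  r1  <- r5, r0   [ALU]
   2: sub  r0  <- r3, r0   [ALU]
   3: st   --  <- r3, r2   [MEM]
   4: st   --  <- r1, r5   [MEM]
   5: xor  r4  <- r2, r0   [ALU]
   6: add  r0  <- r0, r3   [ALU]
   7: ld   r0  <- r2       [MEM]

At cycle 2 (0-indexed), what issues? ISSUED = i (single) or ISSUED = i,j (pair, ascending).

0. sll @i0  | WAW r1
1. xor;sub @i1&i2  | dual
2. st @i3  | no-port MEM/MEM
3. st;xor @i4&i5  | dual
4. add @i6  | WAW r0
5. ld @i7  | tail

ISSUED = 3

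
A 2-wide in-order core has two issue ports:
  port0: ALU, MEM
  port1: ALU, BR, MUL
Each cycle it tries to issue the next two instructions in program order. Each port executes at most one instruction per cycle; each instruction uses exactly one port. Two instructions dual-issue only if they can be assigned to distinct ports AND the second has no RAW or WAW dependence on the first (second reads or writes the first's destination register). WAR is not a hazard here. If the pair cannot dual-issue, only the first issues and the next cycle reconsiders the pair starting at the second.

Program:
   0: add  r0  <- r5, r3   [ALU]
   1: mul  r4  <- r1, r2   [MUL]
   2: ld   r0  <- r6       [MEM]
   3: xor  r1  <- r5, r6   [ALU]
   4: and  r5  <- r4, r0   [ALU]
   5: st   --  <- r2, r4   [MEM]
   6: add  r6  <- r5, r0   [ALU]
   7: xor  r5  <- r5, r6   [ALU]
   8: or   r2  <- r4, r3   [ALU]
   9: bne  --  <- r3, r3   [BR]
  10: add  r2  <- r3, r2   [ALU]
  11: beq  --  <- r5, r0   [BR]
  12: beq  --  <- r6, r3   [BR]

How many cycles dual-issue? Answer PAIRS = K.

  cy0 -> i0&i1 (add.ALU/mul.MUL) dual
  cy1 -> i2&i3 (ld.MEM/xor.ALU) dual
  cy2 -> i4&i5 (and.ALU/st.MEM) dual
  cy3 -> i6 (add.ALU) RAW r6
  cy4 -> i7&i8 (xor.ALU/or.ALU) dual
  cy5 -> i9&i10 (bne.BR/add.ALU) dual
  cy6 -> i11 (beq.BR) no-port BR/BR
  cy7 -> i12 (beq.BR) tail

PAIRS = 5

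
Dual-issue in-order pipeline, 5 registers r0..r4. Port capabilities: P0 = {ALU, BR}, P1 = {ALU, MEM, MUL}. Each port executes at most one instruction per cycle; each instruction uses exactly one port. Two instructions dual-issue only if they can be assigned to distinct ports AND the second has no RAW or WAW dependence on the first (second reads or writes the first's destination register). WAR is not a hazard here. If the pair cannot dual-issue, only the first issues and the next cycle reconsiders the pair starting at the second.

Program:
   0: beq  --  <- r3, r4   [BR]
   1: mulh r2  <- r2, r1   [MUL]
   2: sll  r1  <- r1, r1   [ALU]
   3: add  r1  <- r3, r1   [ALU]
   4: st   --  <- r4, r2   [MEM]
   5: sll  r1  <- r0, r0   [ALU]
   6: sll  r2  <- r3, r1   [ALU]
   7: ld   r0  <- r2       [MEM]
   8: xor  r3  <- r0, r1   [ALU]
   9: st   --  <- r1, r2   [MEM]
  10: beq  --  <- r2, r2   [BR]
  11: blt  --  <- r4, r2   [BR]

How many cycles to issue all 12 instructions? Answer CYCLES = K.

CYCLES = 9

  cy0 -> i0/i1 (beq mulh) 2-wide
  cy1 -> i2 (sll) RAW+WAW r1
  cy2 -> i3/i4 (add st) 2-wide
  cy3 -> i5 (sll) RAW r1
  cy4 -> i6 (sll) RAW r2
  cy5 -> i7 (ld) RAW r0
  cy6 -> i8/i9 (xor st) 2-wide
  cy7 -> i10 (beq) no-port BR/BR
  cy8 -> i11 (blt) tail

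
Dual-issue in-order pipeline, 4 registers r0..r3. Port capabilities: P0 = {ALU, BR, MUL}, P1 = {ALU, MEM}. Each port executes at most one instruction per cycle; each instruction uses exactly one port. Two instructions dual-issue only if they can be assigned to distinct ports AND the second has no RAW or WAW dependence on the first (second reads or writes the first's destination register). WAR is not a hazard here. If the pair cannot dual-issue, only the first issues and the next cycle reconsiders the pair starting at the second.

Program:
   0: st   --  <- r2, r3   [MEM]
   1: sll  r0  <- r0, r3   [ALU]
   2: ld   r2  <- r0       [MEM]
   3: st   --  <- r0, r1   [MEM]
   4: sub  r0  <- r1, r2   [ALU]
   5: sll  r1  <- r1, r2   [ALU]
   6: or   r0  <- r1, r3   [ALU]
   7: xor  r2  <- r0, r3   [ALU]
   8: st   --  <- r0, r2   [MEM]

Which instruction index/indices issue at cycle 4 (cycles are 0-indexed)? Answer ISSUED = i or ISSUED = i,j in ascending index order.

ISSUED = 6

0. st;sll @i0&i1  | 2-wide
1. ld @i2  | no-port MEM/MEM
2. st;sub @i3&i4  | 2-wide
3. sll @i5  | RAW r1
4. or @i6  | RAW r0
5. xor @i7  | RAW r2
6. st @i8  | tail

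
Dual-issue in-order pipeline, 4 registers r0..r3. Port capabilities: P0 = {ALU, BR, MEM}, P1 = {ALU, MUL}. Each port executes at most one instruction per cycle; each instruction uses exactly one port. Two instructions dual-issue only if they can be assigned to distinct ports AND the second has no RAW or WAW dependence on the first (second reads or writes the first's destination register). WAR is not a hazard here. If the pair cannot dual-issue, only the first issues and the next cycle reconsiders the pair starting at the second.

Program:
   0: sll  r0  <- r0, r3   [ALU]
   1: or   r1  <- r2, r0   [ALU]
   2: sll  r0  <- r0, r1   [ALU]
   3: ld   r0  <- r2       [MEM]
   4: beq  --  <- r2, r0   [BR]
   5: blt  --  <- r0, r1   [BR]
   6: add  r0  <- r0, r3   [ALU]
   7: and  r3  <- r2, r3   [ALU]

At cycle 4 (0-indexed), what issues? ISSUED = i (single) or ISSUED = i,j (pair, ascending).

ISSUED = 4

[0] i0  sll  -- RAW r0
[1] i1  or  -- RAW r1
[2] i2  sll  -- WAW r0
[3] i3  ld  -- no-port MEM/BR
[4] i4  beq  -- no-port BR/BR
[5] i5+i6  blt+add  -- pair
[6] i7  and  -- tail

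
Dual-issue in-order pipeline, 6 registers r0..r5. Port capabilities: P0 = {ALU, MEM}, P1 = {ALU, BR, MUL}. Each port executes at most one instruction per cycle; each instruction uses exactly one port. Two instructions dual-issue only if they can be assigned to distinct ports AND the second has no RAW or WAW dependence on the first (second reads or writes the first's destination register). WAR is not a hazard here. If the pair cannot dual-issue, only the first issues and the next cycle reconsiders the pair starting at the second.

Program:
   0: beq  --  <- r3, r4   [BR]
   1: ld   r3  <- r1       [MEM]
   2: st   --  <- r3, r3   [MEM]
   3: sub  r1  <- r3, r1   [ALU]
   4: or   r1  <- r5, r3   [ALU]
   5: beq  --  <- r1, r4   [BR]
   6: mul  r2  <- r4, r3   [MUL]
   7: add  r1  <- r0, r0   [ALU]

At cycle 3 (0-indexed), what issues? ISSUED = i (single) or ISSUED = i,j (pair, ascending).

[0] i0/i1  beq.BR+ld.MEM  -- pair
[1] i2/i3  st.MEM+sub.ALU  -- pair
[2] i4  or.ALU  -- RAW r1
[3] i5  beq.BR  -- no-port BR/MUL
[4] i6/i7  mul.MUL+add.ALU  -- pair

ISSUED = 5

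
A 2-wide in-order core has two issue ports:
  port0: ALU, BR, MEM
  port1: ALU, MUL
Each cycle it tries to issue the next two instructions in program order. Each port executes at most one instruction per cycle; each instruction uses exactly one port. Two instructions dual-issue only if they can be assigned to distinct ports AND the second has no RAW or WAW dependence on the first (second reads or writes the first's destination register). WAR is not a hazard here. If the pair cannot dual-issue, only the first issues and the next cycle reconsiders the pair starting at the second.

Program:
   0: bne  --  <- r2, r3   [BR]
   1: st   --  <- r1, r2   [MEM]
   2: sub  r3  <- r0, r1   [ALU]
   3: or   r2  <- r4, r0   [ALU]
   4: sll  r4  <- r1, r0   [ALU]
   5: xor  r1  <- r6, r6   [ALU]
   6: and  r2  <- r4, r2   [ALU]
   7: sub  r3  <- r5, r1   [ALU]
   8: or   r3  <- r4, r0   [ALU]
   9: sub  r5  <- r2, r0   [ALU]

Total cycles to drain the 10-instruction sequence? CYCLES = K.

[0] i0  bne.BR  -- no-port BR/MEM
[1] i1,i2  st.MEM sub.ALU  -- pair
[2] i3,i4  or.ALU sll.ALU  -- pair
[3] i5,i6  xor.ALU and.ALU  -- pair
[4] i7  sub.ALU  -- WAW r3
[5] i8,i9  or.ALU sub.ALU  -- pair

CYCLES = 6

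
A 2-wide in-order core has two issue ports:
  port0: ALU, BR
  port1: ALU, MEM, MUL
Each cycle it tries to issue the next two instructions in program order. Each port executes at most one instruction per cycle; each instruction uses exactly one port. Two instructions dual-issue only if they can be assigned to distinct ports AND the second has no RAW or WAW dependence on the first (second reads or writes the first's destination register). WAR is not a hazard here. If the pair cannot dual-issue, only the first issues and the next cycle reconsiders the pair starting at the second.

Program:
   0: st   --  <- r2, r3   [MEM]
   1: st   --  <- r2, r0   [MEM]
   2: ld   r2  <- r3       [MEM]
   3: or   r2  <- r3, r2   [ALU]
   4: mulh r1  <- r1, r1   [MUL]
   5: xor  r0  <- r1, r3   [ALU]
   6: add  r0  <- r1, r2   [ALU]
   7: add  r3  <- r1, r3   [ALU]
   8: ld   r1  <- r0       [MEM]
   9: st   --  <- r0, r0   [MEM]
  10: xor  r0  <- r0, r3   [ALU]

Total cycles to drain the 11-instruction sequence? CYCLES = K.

[0] i0  st  -- no-port MEM/MEM
[1] i1  st  -- no-port MEM/MEM
[2] i2  ld  -- RAW+WAW r2
[3] i3,i4  or;mulh  -- 2-wide
[4] i5  xor  -- WAW r0
[5] i6,i7  add;add  -- 2-wide
[6] i8  ld  -- no-port MEM/MEM
[7] i9,i10  st;xor  -- 2-wide

CYCLES = 8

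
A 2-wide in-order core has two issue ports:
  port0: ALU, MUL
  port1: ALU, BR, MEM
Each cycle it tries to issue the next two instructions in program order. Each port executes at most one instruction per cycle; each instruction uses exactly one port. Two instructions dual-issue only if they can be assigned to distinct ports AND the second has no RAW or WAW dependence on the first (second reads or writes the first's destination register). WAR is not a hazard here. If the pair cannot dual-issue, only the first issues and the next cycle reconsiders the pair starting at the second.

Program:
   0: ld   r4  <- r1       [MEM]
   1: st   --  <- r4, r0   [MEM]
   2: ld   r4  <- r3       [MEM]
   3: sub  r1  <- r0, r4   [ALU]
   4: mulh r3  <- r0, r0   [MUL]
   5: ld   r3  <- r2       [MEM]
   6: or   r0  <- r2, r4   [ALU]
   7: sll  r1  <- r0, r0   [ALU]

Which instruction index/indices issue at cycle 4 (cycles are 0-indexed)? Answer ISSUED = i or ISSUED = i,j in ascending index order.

  cy0 -> i0 (ld.MEM) no-port MEM/MEM
  cy1 -> i1 (st.MEM) no-port MEM/MEM
  cy2 -> i2 (ld.MEM) RAW r4
  cy3 -> i3/i4 (sub.ALU/mulh.MUL) dual
  cy4 -> i5/i6 (ld.MEM/or.ALU) dual
  cy5 -> i7 (sll.ALU) tail

ISSUED = 5,6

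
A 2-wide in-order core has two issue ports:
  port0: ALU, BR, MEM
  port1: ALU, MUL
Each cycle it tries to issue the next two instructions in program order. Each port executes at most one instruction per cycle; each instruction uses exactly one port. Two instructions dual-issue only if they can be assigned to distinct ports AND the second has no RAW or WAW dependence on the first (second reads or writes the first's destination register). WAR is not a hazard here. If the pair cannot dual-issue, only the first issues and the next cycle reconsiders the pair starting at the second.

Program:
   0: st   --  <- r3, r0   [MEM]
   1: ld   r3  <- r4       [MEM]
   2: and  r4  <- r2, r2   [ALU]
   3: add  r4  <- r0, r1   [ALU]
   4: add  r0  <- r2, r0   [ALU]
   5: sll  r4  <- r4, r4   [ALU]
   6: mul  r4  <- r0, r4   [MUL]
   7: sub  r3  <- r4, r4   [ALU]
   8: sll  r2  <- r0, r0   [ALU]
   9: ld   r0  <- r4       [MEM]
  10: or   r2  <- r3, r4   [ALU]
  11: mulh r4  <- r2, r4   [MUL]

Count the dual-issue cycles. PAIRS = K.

PAIRS = 4

[0] i0  st  -- no-port MEM/MEM
[1] i1,i2  ld+and  -- 2-wide
[2] i3,i4  add+add  -- 2-wide
[3] i5  sll  -- RAW+WAW r4
[4] i6  mul  -- RAW r4
[5] i7,i8  sub+sll  -- 2-wide
[6] i9,i10  ld+or  -- 2-wide
[7] i11  mulh  -- tail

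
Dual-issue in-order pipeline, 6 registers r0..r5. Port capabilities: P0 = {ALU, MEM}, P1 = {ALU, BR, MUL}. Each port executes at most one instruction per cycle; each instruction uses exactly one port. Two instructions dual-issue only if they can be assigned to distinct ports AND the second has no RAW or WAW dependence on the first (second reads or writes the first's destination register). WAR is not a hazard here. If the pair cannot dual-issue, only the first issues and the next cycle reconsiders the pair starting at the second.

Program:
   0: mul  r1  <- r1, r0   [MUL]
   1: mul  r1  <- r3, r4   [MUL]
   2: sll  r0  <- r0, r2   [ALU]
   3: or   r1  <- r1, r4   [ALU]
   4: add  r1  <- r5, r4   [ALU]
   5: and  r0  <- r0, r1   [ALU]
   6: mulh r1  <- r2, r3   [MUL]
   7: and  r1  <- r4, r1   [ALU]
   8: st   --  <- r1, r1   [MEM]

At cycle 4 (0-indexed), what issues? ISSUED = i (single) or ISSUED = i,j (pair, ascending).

[0] i0  mul  -- no-port MUL/MUL
[1] i1&i2  mul+sll  -- dual
[2] i3  or  -- WAW r1
[3] i4  add  -- RAW r1
[4] i5&i6  and+mulh  -- dual
[5] i7  and  -- RAW r1
[6] i8  st  -- tail

ISSUED = 5,6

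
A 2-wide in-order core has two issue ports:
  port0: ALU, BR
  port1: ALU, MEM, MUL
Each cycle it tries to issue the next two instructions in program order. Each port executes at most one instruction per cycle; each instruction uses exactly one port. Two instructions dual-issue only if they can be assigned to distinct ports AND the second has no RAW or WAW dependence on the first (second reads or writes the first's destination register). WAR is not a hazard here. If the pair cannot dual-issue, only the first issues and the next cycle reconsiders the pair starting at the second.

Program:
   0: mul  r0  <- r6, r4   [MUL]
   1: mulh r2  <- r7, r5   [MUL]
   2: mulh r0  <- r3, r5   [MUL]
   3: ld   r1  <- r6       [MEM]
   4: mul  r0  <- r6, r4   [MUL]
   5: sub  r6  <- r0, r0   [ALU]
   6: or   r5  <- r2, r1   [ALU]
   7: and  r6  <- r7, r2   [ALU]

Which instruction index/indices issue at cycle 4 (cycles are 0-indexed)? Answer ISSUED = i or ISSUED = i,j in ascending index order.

ISSUED = 4

0. mul @i0  | no-port MUL/MUL
1. mulh @i1  | no-port MUL/MUL
2. mulh @i2  | no-port MUL/MEM
3. ld @i3  | no-port MEM/MUL
4. mul @i4  | RAW r0
5. sub;or @i5&i6  | 2-wide
6. and @i7  | tail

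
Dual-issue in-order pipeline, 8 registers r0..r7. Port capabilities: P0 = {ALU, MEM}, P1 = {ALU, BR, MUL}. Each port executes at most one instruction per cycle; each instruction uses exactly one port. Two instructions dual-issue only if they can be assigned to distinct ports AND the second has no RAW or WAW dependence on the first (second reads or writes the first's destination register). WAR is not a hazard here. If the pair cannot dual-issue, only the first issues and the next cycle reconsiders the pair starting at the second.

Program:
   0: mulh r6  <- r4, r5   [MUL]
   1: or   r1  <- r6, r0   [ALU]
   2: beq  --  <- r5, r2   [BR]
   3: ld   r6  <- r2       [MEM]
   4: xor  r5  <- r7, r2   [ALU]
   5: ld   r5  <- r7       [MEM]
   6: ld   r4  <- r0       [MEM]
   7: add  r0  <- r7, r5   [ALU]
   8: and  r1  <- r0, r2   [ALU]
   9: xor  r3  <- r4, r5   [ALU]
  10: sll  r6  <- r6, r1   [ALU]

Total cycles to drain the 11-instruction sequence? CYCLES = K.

CYCLES = 7

t=0 i0:mulh.MUL ; RAW r6
t=1 i1+i2:or.ALU beq.BR ; pair
t=2 i3+i4:ld.MEM xor.ALU ; pair
t=3 i5:ld.MEM ; no-port MEM/MEM
t=4 i6+i7:ld.MEM add.ALU ; pair
t=5 i8+i9:and.ALU xor.ALU ; pair
t=6 i10:sll.ALU ; tail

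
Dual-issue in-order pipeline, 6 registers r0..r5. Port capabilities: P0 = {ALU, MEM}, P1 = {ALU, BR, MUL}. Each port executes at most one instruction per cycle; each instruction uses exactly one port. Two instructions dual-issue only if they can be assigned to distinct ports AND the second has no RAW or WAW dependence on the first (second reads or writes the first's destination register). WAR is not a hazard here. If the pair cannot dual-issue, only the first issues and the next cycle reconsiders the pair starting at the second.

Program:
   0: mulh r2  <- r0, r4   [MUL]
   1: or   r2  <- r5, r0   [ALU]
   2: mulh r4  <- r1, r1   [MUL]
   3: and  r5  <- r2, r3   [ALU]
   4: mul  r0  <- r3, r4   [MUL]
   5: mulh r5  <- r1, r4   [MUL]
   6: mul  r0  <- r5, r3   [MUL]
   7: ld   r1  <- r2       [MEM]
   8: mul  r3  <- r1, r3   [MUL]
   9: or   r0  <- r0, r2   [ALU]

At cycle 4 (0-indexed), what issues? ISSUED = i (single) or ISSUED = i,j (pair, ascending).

0. mulh.MUL @i0  | WAW r2
1. or.ALU+mulh.MUL @i1,i2  | pair
2. and.ALU+mul.MUL @i3,i4  | pair
3. mulh.MUL @i5  | no-port MUL/MUL
4. mul.MUL+ld.MEM @i6,i7  | pair
5. mul.MUL+or.ALU @i8,i9  | pair

ISSUED = 6,7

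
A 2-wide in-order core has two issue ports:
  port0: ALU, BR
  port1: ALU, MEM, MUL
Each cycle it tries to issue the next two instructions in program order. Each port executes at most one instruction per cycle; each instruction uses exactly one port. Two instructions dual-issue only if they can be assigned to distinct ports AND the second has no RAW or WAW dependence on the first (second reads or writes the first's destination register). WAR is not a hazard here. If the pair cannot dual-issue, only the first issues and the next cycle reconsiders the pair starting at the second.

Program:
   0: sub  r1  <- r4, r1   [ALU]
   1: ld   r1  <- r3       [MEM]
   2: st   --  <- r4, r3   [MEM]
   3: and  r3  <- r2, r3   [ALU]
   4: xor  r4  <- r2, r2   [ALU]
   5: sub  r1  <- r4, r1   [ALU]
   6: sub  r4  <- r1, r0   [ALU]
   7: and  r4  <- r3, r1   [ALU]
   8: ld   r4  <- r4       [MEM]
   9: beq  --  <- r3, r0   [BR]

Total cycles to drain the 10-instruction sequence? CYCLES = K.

#0 head=0: sub.ALU i0 WAW r1
#1 head=1: ld.MEM i1 no-port MEM/MEM
#2 head=2: st.MEM and.ALU i2+i3 2-wide
#3 head=4: xor.ALU i4 RAW r4
#4 head=5: sub.ALU i5 RAW r1
#5 head=6: sub.ALU i6 WAW r4
#6 head=7: and.ALU i7 RAW+WAW r4
#7 head=8: ld.MEM beq.BR i8+i9 2-wide

CYCLES = 8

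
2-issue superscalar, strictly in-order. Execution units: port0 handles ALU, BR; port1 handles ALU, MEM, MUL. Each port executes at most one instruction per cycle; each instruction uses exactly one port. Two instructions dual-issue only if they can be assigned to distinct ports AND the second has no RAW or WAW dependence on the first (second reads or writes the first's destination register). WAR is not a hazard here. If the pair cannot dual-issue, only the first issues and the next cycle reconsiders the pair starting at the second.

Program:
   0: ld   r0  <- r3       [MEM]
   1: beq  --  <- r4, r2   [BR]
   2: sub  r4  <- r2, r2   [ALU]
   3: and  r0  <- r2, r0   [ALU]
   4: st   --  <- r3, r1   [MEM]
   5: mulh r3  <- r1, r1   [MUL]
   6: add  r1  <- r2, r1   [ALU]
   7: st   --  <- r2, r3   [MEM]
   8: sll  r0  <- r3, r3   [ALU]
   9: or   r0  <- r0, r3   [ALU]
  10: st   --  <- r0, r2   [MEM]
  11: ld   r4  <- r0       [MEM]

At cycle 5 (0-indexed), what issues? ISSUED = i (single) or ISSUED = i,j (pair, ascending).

ISSUED = 9

0. ld beq @i0+i1  | dual
1. sub and @i2+i3  | dual
2. st @i4  | no-port MEM/MUL
3. mulh add @i5+i6  | dual
4. st sll @i7+i8  | dual
5. or @i9  | RAW r0
6. st @i10  | no-port MEM/MEM
7. ld @i11  | tail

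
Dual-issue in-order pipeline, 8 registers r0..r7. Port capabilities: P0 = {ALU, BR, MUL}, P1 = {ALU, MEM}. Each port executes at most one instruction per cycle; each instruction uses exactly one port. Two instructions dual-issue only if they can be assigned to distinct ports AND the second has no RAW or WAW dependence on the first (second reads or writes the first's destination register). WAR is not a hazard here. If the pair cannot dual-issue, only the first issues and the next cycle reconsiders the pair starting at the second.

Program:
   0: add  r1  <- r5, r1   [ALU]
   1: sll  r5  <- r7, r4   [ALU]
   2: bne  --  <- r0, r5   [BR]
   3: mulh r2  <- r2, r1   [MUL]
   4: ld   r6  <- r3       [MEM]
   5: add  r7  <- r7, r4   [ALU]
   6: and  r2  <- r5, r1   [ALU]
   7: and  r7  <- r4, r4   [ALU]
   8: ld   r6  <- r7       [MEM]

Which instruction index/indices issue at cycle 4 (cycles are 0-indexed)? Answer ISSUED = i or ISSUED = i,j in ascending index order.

ISSUED = 7

#0 head=0: add+sll i0/i1 pair
#1 head=2: bne i2 no-port BR/MUL
#2 head=3: mulh+ld i3/i4 pair
#3 head=5: add+and i5/i6 pair
#4 head=7: and i7 RAW r7
#5 head=8: ld i8 tail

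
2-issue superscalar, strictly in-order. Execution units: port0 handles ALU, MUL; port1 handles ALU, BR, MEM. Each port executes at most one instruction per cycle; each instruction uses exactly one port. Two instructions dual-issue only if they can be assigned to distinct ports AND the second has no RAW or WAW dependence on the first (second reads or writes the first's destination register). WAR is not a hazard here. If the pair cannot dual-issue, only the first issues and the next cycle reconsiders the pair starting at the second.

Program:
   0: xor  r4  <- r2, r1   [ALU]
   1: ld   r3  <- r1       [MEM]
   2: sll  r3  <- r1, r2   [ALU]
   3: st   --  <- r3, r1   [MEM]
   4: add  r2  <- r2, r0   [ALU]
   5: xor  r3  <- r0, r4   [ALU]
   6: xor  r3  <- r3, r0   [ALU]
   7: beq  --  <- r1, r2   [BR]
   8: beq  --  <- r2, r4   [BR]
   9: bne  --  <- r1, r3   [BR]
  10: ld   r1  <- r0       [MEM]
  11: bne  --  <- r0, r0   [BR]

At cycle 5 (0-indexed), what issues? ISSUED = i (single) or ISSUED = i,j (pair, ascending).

#0 head=0: xor.ALU+ld.MEM i0&i1 2-wide
#1 head=2: sll.ALU i2 RAW r3
#2 head=3: st.MEM+add.ALU i3&i4 2-wide
#3 head=5: xor.ALU i5 RAW+WAW r3
#4 head=6: xor.ALU+beq.BR i6&i7 2-wide
#5 head=8: beq.BR i8 no-port BR/BR
#6 head=9: bne.BR i9 no-port BR/MEM
#7 head=10: ld.MEM i10 no-port MEM/BR
#8 head=11: bne.BR i11 tail

ISSUED = 8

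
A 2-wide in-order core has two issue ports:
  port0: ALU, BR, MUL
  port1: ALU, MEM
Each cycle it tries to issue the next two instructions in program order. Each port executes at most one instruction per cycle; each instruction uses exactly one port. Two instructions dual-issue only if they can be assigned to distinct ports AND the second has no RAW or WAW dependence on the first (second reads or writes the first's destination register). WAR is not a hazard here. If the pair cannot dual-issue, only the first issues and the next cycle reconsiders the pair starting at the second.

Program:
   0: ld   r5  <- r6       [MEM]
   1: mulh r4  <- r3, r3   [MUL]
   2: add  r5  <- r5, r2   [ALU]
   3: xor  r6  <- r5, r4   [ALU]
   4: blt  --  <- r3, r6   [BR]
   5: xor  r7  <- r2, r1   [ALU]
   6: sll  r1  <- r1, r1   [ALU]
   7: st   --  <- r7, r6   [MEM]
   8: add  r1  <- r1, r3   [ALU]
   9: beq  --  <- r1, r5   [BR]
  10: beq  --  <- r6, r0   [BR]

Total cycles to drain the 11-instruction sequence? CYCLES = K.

t=0 i0,i1:ld;mulh ; pair
t=1 i2:add ; RAW r5
t=2 i3:xor ; RAW r6
t=3 i4,i5:blt;xor ; pair
t=4 i6,i7:sll;st ; pair
t=5 i8:add ; RAW r1
t=6 i9:beq ; no-port BR/BR
t=7 i10:beq ; tail

CYCLES = 8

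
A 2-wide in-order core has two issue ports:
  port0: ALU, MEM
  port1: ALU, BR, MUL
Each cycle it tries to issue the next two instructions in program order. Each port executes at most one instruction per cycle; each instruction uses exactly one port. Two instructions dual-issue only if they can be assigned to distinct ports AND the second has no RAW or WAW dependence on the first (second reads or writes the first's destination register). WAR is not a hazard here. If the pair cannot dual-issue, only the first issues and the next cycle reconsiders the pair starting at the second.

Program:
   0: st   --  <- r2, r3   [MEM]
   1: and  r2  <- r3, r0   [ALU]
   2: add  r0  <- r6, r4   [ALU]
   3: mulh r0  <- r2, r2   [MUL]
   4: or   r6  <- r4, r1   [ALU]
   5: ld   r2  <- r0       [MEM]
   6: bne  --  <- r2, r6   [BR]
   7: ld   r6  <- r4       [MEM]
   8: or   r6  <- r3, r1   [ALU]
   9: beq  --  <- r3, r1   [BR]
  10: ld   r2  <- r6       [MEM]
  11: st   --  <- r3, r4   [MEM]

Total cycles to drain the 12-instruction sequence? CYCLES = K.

CYCLES = 8

[0] i0/i1  st+and  -- dual
[1] i2  add  -- WAW r0
[2] i3/i4  mulh+or  -- dual
[3] i5  ld  -- RAW r2
[4] i6/i7  bne+ld  -- dual
[5] i8/i9  or+beq  -- dual
[6] i10  ld  -- no-port MEM/MEM
[7] i11  st  -- tail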